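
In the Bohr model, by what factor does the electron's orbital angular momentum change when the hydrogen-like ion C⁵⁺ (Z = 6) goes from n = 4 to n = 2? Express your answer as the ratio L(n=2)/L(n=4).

L = nℏ depends only on n, so L ∝ n.
L(n=2)/L(n=4) = (2/4)^1 = 1/2

1/2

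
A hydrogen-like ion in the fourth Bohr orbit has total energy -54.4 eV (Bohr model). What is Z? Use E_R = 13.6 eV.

8

E_n = −E_R Z²/n² ⇒ Z² = −E_n n²/E_R = 54.4 × 4² / 13.6 ≈ 64.00
Z = 8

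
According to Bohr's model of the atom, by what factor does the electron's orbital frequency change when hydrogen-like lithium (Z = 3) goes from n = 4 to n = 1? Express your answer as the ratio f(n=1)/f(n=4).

64

f ∝ Z^2 · n^-3; with Z fixed, f ∝ n^-3.
f(n=1)/f(n=4) = (1/4)^-3 = 64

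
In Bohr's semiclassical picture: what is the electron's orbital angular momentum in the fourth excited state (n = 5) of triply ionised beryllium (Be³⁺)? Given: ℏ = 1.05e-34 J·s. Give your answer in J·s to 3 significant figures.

L_n = nℏ = 5 × 1.05e-34 = 5.25e-34 J·s

5.25e-34 J·s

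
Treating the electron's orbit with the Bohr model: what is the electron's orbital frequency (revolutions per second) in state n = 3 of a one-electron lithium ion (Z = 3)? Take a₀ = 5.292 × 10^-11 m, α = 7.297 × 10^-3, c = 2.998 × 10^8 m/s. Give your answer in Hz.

r = n²a₀/Z = 1.588 × 10^-10 m, v = Zαc/n = 2.188 × 10^6 m/s
f = v/(2πr) = 2.193 × 10^15 Hz

2.193 × 10^15 Hz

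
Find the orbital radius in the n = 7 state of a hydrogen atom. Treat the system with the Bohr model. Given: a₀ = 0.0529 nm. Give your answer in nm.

2.59 nm

r_n = n²a₀/Z = 7² × 0.0529 / 1
    = 49 × 0.0529 / 1 = 2.59 nm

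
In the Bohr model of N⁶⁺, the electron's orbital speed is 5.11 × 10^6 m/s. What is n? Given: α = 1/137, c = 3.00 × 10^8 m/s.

v_n = Zαc/n ⇒ n = Zαc/v = 7 × 0.00730 × 3.00 × 10^8 / 5.11 × 10^6 ≈ 3.00
n = 3

3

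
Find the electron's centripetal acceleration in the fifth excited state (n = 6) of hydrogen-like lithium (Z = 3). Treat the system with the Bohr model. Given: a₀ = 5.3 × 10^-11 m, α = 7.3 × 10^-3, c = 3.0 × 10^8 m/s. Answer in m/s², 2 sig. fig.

1.9 × 10^21 m/s²

r = n²a₀/Z = 6.4 × 10^-10 m, v = Zαc/n = 1.1 × 10^6 m/s
a = v²/r = (1.1 × 10^6)² / 6.4 × 10^-10 = 1.9 × 10^21 m/s²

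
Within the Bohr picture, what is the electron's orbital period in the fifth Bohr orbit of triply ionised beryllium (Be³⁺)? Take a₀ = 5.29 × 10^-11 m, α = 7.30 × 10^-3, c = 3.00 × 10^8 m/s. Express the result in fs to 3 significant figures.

r = n²a₀/Z = 5²·5.29 × 10^-11/4 = 3.31 × 10^-10 m
v = Zαc/n = 4·0.00730·3.00 × 10^8/5 = 1.75 × 10^6 m/s
T = 2πr/v = 1.19 × 10^-15 s = 1.19 fs

1.19 fs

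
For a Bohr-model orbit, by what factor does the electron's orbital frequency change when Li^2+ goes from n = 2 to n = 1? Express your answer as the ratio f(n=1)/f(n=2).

8

f ∝ Z^2 · n^-3; with Z fixed, f ∝ n^-3.
f(n=1)/f(n=2) = (1/2)^-3 = 8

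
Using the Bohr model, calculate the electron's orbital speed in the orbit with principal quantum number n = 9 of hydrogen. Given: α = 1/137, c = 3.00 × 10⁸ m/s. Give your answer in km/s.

243 km/s

v_n = Zαc/n = 1 × 0.00730 × 3.00 × 10⁸ / 9
    = 243 km/s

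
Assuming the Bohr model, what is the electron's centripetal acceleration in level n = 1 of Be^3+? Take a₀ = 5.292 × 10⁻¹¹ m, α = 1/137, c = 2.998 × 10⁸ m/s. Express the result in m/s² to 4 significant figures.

r = n²a₀/Z = 1.323 × 10⁻¹¹ m, v = Zαc/n = 8.753 × 10⁶ m/s
a = v²/r = (8.753 × 10⁶)² / 1.323 × 10⁻¹¹ = 5.791 × 10²⁴ m/s²

5.791 × 10²⁴ m/s²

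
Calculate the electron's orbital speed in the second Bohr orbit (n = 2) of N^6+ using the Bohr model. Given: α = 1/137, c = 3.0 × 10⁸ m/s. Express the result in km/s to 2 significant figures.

7700 km/s

v_n = Zαc/n = 7 × 0.0073 × 3.0 × 10⁸ / 2
    = 7700 km/s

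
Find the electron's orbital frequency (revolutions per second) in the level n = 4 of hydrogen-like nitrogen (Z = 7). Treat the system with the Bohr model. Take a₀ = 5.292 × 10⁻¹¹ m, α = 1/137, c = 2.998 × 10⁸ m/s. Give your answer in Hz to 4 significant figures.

5.039 × 10¹⁵ Hz

r = n²a₀/Z = 1.210 × 10⁻¹⁰ m, v = Zαc/n = 3.830 × 10⁶ m/s
f = v/(2πr) = 5.039 × 10¹⁵ Hz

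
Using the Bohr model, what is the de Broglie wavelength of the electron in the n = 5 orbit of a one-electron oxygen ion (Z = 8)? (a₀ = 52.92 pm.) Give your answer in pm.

207.8 pm

The Bohr quantisation condition is nλ = 2πr_n.
r_n = n²a₀/Z = 165.4 pm
λ = 2πr_n/n = 2π·165.4/5 = 207.8 pm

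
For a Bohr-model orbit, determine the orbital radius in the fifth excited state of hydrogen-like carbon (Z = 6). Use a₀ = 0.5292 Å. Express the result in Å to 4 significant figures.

r_n = n²a₀/Z = 6² × 0.5292 / 6
    = 36 × 0.5292 / 6 = 3.175 Å

3.175 Å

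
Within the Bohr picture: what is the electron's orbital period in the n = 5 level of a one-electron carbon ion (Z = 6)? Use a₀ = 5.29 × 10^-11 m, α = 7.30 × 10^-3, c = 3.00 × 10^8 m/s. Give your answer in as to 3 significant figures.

527 as

r = n²a₀/Z = 5²·5.29 × 10^-11/6 = 2.20 × 10^-10 m
v = Zαc/n = 6·0.00730·3.00 × 10^8/5 = 2.63 × 10^6 m/s
T = 2πr/v = 5.27 × 10^-16 s = 527 as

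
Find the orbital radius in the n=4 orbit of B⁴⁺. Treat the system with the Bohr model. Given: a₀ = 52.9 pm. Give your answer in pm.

169 pm

r_n = n²a₀/Z = 4² × 52.9 / 5
    = 16 × 52.9 / 5 = 169 pm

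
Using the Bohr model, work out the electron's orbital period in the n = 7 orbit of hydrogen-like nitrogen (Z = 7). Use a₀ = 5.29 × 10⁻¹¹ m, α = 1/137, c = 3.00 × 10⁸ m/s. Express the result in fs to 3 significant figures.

r = n²a₀/Z = 7²·5.29 × 10⁻¹¹/7 = 3.70 × 10⁻¹⁰ m
v = Zαc/n = 7·0.00730·3.00 × 10⁸/7 = 2.19 × 10⁶ m/s
T = 2πr/v = 1.06 × 10⁻¹⁵ s = 1.06 fs

1.06 fs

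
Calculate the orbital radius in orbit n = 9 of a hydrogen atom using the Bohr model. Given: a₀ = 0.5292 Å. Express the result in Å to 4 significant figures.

r_n = n²a₀/Z = 9² × 0.5292 / 1
    = 81 × 0.5292 / 1 = 42.87 Å

42.87 Å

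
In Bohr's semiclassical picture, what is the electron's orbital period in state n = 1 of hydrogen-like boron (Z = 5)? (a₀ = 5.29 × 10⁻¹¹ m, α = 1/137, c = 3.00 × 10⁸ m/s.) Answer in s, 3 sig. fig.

r = n²a₀/Z = 1²·5.29 × 10⁻¹¹/5 = 1.06 × 10⁻¹¹ m
v = Zαc/n = 5·0.00730·3.00 × 10⁸/1 = 1.09 × 10⁷ m/s
T = 2πr/v = 6.07 × 10⁻¹⁸ s

6.07 × 10⁻¹⁸ s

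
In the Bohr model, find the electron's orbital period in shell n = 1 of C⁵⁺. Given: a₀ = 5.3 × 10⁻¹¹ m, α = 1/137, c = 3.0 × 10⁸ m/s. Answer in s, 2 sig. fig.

r = n²a₀/Z = 1²·5.3 × 10⁻¹¹/6 = 8.8 × 10⁻¹² m
v = Zαc/n = 6·0.0073·3.0 × 10⁸/1 = 1.3 × 10⁷ m/s
T = 2πr/v = 4.2 × 10⁻¹⁸ s

4.2 × 10⁻¹⁸ s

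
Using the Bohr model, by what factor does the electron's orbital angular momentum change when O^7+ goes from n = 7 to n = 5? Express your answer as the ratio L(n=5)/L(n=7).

L = nℏ depends only on n, so L ∝ n.
L(n=5)/L(n=7) = (5/7)^1 = 5/7

5/7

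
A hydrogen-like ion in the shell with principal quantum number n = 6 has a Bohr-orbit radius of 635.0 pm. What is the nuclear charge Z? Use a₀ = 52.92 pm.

3

r_n = n²a₀/Z ⇒ Z = n²a₀/r = 6² × 52.92 / 635.0 ≈ 3.00
Z = 3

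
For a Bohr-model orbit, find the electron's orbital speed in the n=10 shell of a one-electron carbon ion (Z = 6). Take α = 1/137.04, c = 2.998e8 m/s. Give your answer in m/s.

v_n = Zαc/n = 6 × 0.007297 × 2.998e8 / 10
    = 1.313e6 m/s

1.313e6 m/s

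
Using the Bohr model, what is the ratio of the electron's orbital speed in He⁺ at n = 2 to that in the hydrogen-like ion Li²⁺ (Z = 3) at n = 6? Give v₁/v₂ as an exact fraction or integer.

2

v ∝ Z^1 · n^-1
v₁/v₂ = (2/3)^1 · (2/6)^-1 = 2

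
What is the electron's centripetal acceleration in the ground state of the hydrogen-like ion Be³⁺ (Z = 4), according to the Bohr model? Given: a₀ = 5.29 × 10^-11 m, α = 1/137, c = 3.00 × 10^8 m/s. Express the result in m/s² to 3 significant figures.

r = n²a₀/Z = 1.32 × 10^-11 m, v = Zαc/n = 8.76 × 10^6 m/s
a = v²/r = (8.76 × 10^6)² / 1.32 × 10^-11 = 5.80 × 10^24 m/s²

5.80 × 10^24 m/s²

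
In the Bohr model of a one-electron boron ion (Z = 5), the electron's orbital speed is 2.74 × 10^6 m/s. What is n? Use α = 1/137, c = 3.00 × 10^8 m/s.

4

v_n = Zαc/n ⇒ n = Zαc/v = 5 × 0.00730 × 3.00 × 10^8 / 2.74 × 10^6 ≈ 4.00
n = 4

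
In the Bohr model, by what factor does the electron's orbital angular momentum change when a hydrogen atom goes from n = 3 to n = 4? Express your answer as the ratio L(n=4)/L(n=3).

L = nℏ depends only on n, so L ∝ n.
L(n=4)/L(n=3) = (4/3)^1 = 4/3

4/3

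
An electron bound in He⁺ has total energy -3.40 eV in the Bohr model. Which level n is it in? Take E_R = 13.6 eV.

4

E_n = −E_R Z²/n² ⇒ n² = E_R Z²/(−E_n) = 13.6 × 2² / 3.40 ≈ 16.00
n = 4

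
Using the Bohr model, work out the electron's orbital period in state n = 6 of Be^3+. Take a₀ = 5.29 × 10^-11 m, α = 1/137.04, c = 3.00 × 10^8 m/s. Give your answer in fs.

r = n²a₀/Z = 6²·5.29 × 10^-11/4 = 4.76 × 10^-10 m
v = Zαc/n = 4·0.00730·3.00 × 10^8/6 = 1.46 × 10^6 m/s
T = 2πr/v = 2.05 × 10^-15 s = 2.05 fs

2.05 fs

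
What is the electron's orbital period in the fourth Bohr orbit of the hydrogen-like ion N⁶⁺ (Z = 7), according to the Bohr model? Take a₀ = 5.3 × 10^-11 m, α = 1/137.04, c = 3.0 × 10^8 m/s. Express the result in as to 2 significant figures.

r = n²a₀/Z = 4²·5.3 × 10^-11/7 = 1.2 × 10^-10 m
v = Zαc/n = 7·0.0073·3.0 × 10^8/4 = 3.8 × 10^6 m/s
T = 2πr/v = 2.0 × 10^-16 s = 200 as

200 as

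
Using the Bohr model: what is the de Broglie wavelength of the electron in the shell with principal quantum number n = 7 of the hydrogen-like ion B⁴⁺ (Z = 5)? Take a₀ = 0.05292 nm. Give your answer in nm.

The Bohr quantisation condition is nλ = 2πr_n.
r_n = n²a₀/Z = 0.5186 nm
λ = 2πr_n/n = 2π·0.5186/7 = 0.4655 nm

0.4655 nm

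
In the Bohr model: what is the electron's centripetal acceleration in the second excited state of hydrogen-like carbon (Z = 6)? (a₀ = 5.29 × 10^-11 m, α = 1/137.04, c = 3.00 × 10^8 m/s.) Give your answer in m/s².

2.42 × 10^23 m/s²

r = n²a₀/Z = 7.94 × 10^-11 m, v = Zαc/n = 4.38 × 10^6 m/s
a = v²/r = (4.38 × 10^6)² / 7.94 × 10^-11 = 2.42 × 10^23 m/s²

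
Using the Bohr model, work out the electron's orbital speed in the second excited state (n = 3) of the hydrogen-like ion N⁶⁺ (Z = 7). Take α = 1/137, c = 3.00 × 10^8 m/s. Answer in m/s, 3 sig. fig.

5.11 × 10^6 m/s

v_n = Zαc/n = 7 × 0.00730 × 3.00 × 10^8 / 3
    = 5.11 × 10^6 m/s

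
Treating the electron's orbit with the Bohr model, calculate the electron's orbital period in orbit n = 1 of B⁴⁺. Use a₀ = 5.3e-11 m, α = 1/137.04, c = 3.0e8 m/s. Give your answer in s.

6.1e-18 s

r = n²a₀/Z = 1²·5.3e-11/5 = 1.1e-11 m
v = Zαc/n = 5·0.0073·3.0e8/1 = 1.1e7 m/s
T = 2πr/v = 6.1e-18 s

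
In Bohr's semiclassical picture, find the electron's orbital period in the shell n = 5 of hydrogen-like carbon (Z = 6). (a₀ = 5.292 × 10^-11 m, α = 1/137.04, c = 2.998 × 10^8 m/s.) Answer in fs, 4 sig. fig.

0.5277 fs

r = n²a₀/Z = 5²·5.292 × 10^-11/6 = 2.205 × 10^-10 m
v = Zαc/n = 6·0.007297·2.998 × 10^8/5 = 2.625 × 10^6 m/s
T = 2πr/v = 5.277 × 10^-16 s = 0.5277 fs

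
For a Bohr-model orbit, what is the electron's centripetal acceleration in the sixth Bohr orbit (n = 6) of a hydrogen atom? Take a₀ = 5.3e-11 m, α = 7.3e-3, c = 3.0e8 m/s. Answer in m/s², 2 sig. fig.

r = n²a₀/Z = 1.9e-9 m, v = Zαc/n = 3.6e5 m/s
a = v²/r = (3.6e5)² / 1.9e-9 = 7.0e19 m/s²

7.0e19 m/s²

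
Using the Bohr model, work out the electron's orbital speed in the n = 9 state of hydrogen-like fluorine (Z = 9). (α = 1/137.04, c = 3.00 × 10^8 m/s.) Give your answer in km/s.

v_n = Zαc/n = 9 × 0.00730 × 3.00 × 10^8 / 9
    = 2190 km/s

2190 km/s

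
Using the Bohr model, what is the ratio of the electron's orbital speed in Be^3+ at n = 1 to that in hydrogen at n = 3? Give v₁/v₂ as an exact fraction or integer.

12

v ∝ Z^1 · n^-1
v₁/v₂ = (4/1)^1 · (1/3)^-1 = 12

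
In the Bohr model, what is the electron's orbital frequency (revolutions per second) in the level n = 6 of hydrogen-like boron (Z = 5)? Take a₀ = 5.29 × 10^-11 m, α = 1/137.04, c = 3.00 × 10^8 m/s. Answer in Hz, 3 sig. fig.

r = n²a₀/Z = 3.81 × 10^-10 m, v = Zαc/n = 1.82 × 10^6 m/s
f = v/(2πr) = 7.62 × 10^14 Hz

7.62 × 10^14 Hz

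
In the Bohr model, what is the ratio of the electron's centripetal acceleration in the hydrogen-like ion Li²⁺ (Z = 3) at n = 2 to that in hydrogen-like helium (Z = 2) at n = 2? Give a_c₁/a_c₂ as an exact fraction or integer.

a_c ∝ Z^3 · n^-4
a_c₁/a_c₂ = (3/2)^3 · (2/2)^-4 = 27/8

27/8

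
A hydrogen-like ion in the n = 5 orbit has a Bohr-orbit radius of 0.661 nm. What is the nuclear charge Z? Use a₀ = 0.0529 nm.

r_n = n²a₀/Z ⇒ Z = n²a₀/r = 5² × 0.0529 / 0.661 ≈ 2.00
Z = 2

2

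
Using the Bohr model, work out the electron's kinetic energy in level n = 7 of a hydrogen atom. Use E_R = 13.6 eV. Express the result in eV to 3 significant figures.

0.278 eV

For a Coulomb orbit the virial theorem gives K = −E_n.
E_n = −E_R·Z²/n², so K = E_R·Z²/n² = 13.6 × 1²/7² = 0.278 eV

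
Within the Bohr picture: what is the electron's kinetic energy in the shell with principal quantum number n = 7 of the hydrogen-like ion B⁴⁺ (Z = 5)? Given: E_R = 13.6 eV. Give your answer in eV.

For a Coulomb orbit the virial theorem gives K = −E_n.
E_n = −E_R·Z²/n², so K = E_R·Z²/n² = 13.6 × 5²/7² = 6.94 eV

6.94 eV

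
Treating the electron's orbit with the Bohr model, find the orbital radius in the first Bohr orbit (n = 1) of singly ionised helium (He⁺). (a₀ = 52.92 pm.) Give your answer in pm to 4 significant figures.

r_n = n²a₀/Z = 1² × 52.92 / 2
    = 1 × 52.92 / 2 = 26.46 pm

26.46 pm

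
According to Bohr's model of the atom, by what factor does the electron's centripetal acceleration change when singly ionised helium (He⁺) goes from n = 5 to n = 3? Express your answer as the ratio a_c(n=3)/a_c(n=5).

625/81

a_c ∝ Z^3 · n^-4; with Z fixed, a_c ∝ n^-4.
a_c(n=3)/a_c(n=5) = (3/5)^-4 = 625/81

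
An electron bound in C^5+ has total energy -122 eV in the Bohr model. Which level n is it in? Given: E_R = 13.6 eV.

2

E_n = −E_R Z²/n² ⇒ n² = E_R Z²/(−E_n) = 13.6 × 6² / 122 ≈ 4.01
n = 2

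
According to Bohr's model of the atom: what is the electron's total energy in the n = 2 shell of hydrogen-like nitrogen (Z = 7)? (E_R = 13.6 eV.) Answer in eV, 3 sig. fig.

-167 eV

E_n = −E_R·Z²/n² = −13.6 × 7²/2² = -167 eV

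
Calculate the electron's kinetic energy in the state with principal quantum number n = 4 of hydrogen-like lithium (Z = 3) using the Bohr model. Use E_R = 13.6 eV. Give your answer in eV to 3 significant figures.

For a Coulomb orbit the virial theorem gives K = −E_n.
E_n = −E_R·Z²/n², so K = E_R·Z²/n² = 13.6 × 3²/4² = 7.65 eV

7.65 eV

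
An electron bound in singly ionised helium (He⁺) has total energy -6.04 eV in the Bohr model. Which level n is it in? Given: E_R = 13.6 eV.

3

E_n = −E_R Z²/n² ⇒ n² = E_R Z²/(−E_n) = 13.6 × 2² / 6.04 ≈ 9.01
n = 3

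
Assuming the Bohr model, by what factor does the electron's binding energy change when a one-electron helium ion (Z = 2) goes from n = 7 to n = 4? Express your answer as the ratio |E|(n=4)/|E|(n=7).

|E| ∝ Z^2 · n^-2; with Z fixed, |E| ∝ n^-2.
|E|(n=4)/|E|(n=7) = (4/7)^-2 = 49/16

49/16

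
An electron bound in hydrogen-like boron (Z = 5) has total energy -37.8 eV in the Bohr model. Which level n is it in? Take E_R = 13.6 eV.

E_n = −E_R Z²/n² ⇒ n² = E_R Z²/(−E_n) = 13.6 × 5² / 37.8 ≈ 8.99
n = 3

3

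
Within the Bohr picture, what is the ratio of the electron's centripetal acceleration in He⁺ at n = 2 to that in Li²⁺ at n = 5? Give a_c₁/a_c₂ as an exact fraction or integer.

625/54

a_c ∝ Z^3 · n^-4
a_c₁/a_c₂ = (2/3)^3 · (2/5)^-4 = 625/54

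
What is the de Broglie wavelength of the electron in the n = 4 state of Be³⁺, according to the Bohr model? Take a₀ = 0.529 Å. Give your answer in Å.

3.32 Å

The Bohr quantisation condition is nλ = 2πr_n.
r_n = n²a₀/Z = 2.12 Å
λ = 2πr_n/n = 2π·2.12/4 = 3.32 Å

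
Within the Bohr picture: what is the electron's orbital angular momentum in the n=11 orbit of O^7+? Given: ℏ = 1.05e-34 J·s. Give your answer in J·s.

1.16e-33 J·s

L_n = nℏ = 11 × 1.05e-34 = 1.16e-33 J·s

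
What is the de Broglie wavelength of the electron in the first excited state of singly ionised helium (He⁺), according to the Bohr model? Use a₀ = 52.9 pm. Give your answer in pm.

The Bohr quantisation condition is nλ = 2πr_n.
r_n = n²a₀/Z = 106 pm
λ = 2πr_n/n = 2π·106/2 = 332 pm

332 pm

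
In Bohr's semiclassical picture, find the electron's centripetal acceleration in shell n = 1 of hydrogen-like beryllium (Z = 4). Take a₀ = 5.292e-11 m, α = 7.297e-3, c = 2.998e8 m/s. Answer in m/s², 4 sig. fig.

5.788e24 m/s²

r = n²a₀/Z = 1.323e-11 m, v = Zαc/n = 8.751e6 m/s
a = v²/r = (8.751e6)² / 1.323e-11 = 5.788e24 m/s²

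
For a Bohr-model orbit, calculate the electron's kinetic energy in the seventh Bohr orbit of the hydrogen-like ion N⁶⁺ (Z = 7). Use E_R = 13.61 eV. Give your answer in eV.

13.61 eV

For a Coulomb orbit the virial theorem gives K = −E_n.
E_n = −E_R·Z²/n², so K = E_R·Z²/n² = 13.61 × 7²/7² = 13.61 eV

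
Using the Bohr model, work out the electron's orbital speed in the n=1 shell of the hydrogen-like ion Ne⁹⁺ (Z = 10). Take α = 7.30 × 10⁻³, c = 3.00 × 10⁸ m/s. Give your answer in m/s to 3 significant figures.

2.19 × 10⁷ m/s

v_n = Zαc/n = 10 × 0.00730 × 3.00 × 10⁸ / 1
    = 2.19 × 10⁷ m/s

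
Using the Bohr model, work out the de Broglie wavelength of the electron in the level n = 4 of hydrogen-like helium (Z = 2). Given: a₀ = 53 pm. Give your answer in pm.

The Bohr quantisation condition is nλ = 2πr_n.
r_n = n²a₀/Z = 420 pm
λ = 2πr_n/n = 2π·420/4 = 670 pm

670 pm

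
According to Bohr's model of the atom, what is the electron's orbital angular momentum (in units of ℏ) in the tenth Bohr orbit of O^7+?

10

L_n = nℏ, so L/ℏ = n = 10.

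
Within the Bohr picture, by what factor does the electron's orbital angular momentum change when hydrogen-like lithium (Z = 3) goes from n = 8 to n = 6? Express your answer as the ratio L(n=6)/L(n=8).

L = nℏ depends only on n, so L ∝ n.
L(n=6)/L(n=8) = (6/8)^1 = 3/4

3/4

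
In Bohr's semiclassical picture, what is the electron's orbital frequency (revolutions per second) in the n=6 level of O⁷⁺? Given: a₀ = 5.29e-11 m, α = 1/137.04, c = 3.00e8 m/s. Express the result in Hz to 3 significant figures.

r = n²a₀/Z = 2.38e-10 m, v = Zαc/n = 2.92e6 m/s
f = v/(2πr) = 1.95e15 Hz

1.95e15 Hz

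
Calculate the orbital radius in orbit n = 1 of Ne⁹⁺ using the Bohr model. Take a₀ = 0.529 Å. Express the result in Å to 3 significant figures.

r_n = n²a₀/Z = 1² × 0.529 / 10
    = 1 × 0.529 / 10 = 0.0529 Å

0.0529 Å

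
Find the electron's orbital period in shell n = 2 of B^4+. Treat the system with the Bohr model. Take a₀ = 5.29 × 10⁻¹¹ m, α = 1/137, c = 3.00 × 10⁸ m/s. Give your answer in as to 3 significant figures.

r = n²a₀/Z = 2²·5.29 × 10⁻¹¹/5 = 4.23 × 10⁻¹¹ m
v = Zαc/n = 5·0.00730·3.00 × 10⁸/2 = 5.47 × 10⁶ m/s
T = 2πr/v = 4.86 × 10⁻¹⁷ s = 48.6 as

48.6 as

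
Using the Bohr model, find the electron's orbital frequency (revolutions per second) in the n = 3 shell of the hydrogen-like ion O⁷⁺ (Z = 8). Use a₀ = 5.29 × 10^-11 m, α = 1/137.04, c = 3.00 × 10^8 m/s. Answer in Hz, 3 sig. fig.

1.56 × 10^16 Hz

r = n²a₀/Z = 5.95 × 10^-11 m, v = Zαc/n = 5.84 × 10^6 m/s
f = v/(2πr) = 1.56 × 10^16 Hz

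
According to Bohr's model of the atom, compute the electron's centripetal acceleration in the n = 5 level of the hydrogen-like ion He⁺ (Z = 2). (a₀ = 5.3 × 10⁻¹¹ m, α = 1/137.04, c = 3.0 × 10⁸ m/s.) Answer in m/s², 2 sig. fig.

1.2 × 10²¹ m/s²

r = n²a₀/Z = 6.6 × 10⁻¹⁰ m, v = Zαc/n = 8.8 × 10⁵ m/s
a = v²/r = (8.8 × 10⁵)² / 6.6 × 10⁻¹⁰ = 1.2 × 10²¹ m/s²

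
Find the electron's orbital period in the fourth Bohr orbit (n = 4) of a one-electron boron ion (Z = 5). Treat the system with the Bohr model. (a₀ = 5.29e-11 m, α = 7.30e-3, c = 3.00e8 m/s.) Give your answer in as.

r = n²a₀/Z = 4²·5.29e-11/5 = 1.69e-10 m
v = Zαc/n = 5·0.00730·3.00e8/4 = 2.74e6 m/s
T = 2πr/v = 3.89e-16 s = 389 as

389 as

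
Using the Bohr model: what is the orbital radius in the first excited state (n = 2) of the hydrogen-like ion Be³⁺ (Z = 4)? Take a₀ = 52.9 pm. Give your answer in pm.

52.9 pm

r_n = n²a₀/Z = 2² × 52.9 / 4
    = 4 × 52.9 / 4 = 52.9 pm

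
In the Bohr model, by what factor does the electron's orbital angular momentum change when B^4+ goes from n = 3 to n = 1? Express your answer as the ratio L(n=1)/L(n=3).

L = nℏ depends only on n, so L ∝ n.
L(n=1)/L(n=3) = (1/3)^1 = 1/3

1/3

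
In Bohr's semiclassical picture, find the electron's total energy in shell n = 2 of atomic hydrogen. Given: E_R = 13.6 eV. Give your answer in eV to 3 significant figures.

E_n = −E_R·Z²/n² = −13.6 × 1²/2² = -3.40 eV

-3.40 eV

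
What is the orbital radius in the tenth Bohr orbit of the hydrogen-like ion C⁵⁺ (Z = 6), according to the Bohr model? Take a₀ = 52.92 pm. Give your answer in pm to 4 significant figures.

r_n = n²a₀/Z = 10² × 52.92 / 6
    = 100 × 52.92 / 6 = 882.0 pm

882.0 pm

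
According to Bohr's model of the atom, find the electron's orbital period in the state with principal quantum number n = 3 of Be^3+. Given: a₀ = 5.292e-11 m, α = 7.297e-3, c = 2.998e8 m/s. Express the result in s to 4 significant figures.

2.565e-16 s

r = n²a₀/Z = 3²·5.292e-11/4 = 1.191e-10 m
v = Zαc/n = 4·0.007297·2.998e8/3 = 2.917e6 m/s
T = 2πr/v = 2.565e-16 s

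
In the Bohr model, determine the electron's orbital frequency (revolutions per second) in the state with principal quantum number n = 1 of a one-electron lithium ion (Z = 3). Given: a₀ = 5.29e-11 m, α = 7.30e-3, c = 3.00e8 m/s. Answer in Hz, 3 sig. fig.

r = n²a₀/Z = 1.76e-11 m, v = Zαc/n = 6.57e6 m/s
f = v/(2πr) = 5.93e16 Hz

5.93e16 Hz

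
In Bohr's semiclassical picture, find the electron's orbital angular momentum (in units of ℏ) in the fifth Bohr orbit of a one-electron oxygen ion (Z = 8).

5

L_n = nℏ, so L/ℏ = n = 5.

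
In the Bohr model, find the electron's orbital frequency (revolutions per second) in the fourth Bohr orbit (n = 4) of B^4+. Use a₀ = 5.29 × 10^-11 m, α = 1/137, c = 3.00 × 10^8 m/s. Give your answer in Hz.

2.57 × 10^15 Hz

r = n²a₀/Z = 1.69 × 10^-10 m, v = Zαc/n = 2.74 × 10^6 m/s
f = v/(2πr) = 2.57 × 10^15 Hz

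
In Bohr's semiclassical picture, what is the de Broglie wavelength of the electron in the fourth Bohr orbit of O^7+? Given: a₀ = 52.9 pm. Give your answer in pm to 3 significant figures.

The Bohr quantisation condition is nλ = 2πr_n.
r_n = n²a₀/Z = 106 pm
λ = 2πr_n/n = 2π·106/4 = 166 pm

166 pm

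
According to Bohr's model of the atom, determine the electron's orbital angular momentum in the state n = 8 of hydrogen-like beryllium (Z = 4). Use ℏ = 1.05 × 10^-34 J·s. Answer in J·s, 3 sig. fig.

8.40 × 10^-34 J·s

L_n = nℏ = 8 × 1.05 × 10^-34 = 8.40 × 10^-34 J·s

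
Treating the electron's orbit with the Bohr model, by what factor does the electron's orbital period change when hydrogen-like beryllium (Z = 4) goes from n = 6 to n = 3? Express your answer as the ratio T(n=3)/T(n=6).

1/8

T ∝ Z^-2 · n^3; with Z fixed, T ∝ n^3.
T(n=3)/T(n=6) = (3/6)^3 = 1/8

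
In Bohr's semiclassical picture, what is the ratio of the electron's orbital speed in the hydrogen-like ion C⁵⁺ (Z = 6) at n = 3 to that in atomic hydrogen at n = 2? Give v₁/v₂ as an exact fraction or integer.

v ∝ Z^1 · n^-1
v₁/v₂ = (6/1)^1 · (3/2)^-1 = 4

4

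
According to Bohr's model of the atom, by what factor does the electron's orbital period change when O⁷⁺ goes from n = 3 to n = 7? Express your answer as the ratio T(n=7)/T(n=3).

T ∝ Z^-2 · n^3; with Z fixed, T ∝ n^3.
T(n=7)/T(n=3) = (7/3)^3 = 343/27

343/27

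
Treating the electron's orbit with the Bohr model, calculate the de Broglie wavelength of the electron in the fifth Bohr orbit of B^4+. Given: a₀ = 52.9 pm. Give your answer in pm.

332 pm

The Bohr quantisation condition is nλ = 2πr_n.
r_n = n²a₀/Z = 264 pm
λ = 2πr_n/n = 2π·264/5 = 332 pm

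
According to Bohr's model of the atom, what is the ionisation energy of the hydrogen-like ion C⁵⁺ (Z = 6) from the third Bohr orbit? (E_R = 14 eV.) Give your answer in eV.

E_n = −E_R·Z²/n² = −14 × 6²/3² eV = -56 eV
Ionisation energy = −E_n = 56 eV

56 eV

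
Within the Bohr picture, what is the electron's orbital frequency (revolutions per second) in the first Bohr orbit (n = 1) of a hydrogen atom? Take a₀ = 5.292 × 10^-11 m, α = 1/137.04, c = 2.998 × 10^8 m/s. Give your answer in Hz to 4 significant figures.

6.579 × 10^15 Hz

r = n²a₀/Z = 5.292 × 10^-11 m, v = Zαc/n = 2.188 × 10^6 m/s
f = v/(2πr) = 6.579 × 10^15 Hz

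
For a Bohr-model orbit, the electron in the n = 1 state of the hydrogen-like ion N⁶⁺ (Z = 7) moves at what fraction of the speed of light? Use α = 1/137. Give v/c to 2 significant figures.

0.051

v_n = Zαc/n, so v/c = Zα/n = 7 × 0.0073 / 1 = 0.051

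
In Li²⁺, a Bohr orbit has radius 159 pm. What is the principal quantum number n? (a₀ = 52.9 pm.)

3

r_n = n²a₀/Z ⇒ n² = rZ/a₀ = 159 × 3 / 52.9 ≈ 9.02
n = 3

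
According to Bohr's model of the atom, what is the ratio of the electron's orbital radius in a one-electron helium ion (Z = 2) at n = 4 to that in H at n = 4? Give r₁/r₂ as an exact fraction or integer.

r ∝ Z^-1 · n^2
r₁/r₂ = (2/1)^-1 · (4/4)^2 = 1/2

1/2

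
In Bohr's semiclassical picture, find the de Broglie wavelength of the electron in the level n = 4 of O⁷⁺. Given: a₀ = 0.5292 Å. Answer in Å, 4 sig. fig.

The Bohr quantisation condition is nλ = 2πr_n.
r_n = n²a₀/Z = 1.058 Å
λ = 2πr_n/n = 2π·1.058/4 = 1.663 Å

1.663 Å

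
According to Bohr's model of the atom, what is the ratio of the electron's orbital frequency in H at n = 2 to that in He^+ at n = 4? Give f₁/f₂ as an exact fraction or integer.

2

f ∝ Z^2 · n^-3
f₁/f₂ = (1/2)^2 · (2/4)^-3 = 2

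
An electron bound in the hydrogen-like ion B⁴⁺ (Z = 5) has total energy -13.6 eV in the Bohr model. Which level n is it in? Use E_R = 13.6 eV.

5

E_n = −E_R Z²/n² ⇒ n² = E_R Z²/(−E_n) = 13.6 × 5² / 13.6 ≈ 25.00
n = 5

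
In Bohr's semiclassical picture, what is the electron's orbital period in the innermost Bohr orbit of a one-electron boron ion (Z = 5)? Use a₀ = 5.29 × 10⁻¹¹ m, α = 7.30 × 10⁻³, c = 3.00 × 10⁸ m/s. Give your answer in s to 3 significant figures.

r = n²a₀/Z = 1²·5.29 × 10⁻¹¹/5 = 1.06 × 10⁻¹¹ m
v = Zαc/n = 5·0.00730·3.00 × 10⁸/1 = 1.09 × 10⁷ m/s
T = 2πr/v = 6.07 × 10⁻¹⁸ s

6.07 × 10⁻¹⁸ s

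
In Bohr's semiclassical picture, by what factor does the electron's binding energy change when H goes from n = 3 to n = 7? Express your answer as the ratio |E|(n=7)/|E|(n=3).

|E| ∝ Z^2 · n^-2; with Z fixed, |E| ∝ n^-2.
|E|(n=7)/|E|(n=3) = (7/3)^-2 = 9/49

9/49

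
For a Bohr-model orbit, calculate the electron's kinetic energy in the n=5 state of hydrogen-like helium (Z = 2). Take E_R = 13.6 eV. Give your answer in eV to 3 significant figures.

2.18 eV

For a Coulomb orbit the virial theorem gives K = −E_n.
E_n = −E_R·Z²/n², so K = E_R·Z²/n² = 13.6 × 2²/5² = 2.18 eV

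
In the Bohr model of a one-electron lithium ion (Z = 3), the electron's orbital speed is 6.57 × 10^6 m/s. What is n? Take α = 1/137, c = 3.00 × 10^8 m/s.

v_n = Zαc/n ⇒ n = Zαc/v = 3 × 0.00730 × 3.00 × 10^8 / 6.57 × 10^6 ≈ 1.00
n = 1

1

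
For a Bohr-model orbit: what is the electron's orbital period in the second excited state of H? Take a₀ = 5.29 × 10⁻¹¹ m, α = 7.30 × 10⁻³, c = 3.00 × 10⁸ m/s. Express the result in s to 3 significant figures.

r = n²a₀/Z = 3²·5.29 × 10⁻¹¹/1 = 4.76 × 10⁻¹⁰ m
v = Zαc/n = 1·0.00730·3.00 × 10⁸/3 = 7.30 × 10⁵ m/s
T = 2πr/v = 4.10 × 10⁻¹⁵ s

4.10 × 10⁻¹⁵ s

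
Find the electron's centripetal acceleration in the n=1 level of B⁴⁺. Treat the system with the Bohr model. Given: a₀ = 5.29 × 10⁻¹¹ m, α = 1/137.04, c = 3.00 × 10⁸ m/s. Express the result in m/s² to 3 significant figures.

r = n²a₀/Z = 1.06 × 10⁻¹¹ m, v = Zαc/n = 1.09 × 10⁷ m/s
a = v²/r = (1.09 × 10⁷)² / 1.06 × 10⁻¹¹ = 1.13 × 10²⁵ m/s²

1.13 × 10²⁵ m/s²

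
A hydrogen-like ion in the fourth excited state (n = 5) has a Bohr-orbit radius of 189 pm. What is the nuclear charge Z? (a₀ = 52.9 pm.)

7

r_n = n²a₀/Z ⇒ Z = n²a₀/r = 5² × 52.9 / 189 ≈ 7.00
Z = 7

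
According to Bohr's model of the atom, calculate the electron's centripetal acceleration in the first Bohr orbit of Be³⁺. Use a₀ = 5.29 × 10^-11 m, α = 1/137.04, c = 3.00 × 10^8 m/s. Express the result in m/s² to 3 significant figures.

5.80 × 10^24 m/s²

r = n²a₀/Z = 1.32 × 10^-11 m, v = Zαc/n = 8.76 × 10^6 m/s
a = v²/r = (8.76 × 10^6)² / 1.32 × 10^-11 = 5.80 × 10^24 m/s²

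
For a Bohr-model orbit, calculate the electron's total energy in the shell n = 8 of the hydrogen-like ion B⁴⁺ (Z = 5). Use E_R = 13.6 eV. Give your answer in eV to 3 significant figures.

E_n = −E_R·Z²/n² = −13.6 × 5²/8² = -5.31 eV

-5.31 eV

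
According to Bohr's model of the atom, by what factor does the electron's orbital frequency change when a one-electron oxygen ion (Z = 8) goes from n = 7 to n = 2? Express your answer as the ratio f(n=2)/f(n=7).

343/8

f ∝ Z^2 · n^-3; with Z fixed, f ∝ n^-3.
f(n=2)/f(n=7) = (2/7)^-3 = 343/8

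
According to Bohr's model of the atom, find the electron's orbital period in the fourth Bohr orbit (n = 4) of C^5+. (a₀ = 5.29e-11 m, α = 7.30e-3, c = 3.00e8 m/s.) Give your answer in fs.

r = n²a₀/Z = 4²·5.29e-11/6 = 1.41e-10 m
v = Zαc/n = 6·0.00730·3.00e8/4 = 3.29e6 m/s
T = 2πr/v = 2.70e-16 s = 0.270 fs

0.270 fs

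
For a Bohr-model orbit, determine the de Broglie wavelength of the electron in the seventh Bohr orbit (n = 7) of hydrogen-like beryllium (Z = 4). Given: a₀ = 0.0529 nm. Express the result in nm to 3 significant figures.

0.582 nm

The Bohr quantisation condition is nλ = 2πr_n.
r_n = n²a₀/Z = 0.648 nm
λ = 2πr_n/n = 2π·0.648/7 = 0.582 nm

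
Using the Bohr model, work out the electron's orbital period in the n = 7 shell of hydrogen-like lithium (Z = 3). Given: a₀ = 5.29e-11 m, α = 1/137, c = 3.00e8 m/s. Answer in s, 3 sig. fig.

r = n²a₀/Z = 7²·5.29e-11/3 = 8.64e-10 m
v = Zαc/n = 3·0.00730·3.00e8/7 = 9.38e5 m/s
T = 2πr/v = 5.78e-15 s

5.78e-15 s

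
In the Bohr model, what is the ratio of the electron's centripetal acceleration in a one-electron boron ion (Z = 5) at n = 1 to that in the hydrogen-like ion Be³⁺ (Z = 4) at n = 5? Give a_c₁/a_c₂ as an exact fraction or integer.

78125/64

a_c ∝ Z^3 · n^-4
a_c₁/a_c₂ = (5/4)^3 · (1/5)^-4 = 78125/64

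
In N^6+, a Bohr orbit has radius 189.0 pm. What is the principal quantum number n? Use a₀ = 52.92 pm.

r_n = n²a₀/Z ⇒ n² = rZ/a₀ = 189.0 × 7 / 52.92 ≈ 25.00
n = 5

5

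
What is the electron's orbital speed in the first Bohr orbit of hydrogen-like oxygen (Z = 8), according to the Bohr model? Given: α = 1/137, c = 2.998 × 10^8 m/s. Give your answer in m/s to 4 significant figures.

v_n = Zαc/n = 8 × 0.007299 × 2.998 × 10^8 / 1
    = 1.751 × 10^7 m/s

1.751 × 10^7 m/s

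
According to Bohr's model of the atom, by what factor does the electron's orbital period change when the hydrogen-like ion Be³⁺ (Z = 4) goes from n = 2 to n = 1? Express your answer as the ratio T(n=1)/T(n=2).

1/8

T ∝ Z^-2 · n^3; with Z fixed, T ∝ n^3.
T(n=1)/T(n=2) = (1/2)^3 = 1/8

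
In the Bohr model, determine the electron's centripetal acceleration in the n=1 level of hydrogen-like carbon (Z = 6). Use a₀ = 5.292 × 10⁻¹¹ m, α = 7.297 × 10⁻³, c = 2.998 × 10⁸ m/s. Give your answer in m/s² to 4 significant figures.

r = n²a₀/Z = 8.820 × 10⁻¹² m, v = Zαc/n = 1.313 × 10⁷ m/s
a = v²/r = (1.313 × 10⁷)² / 8.820 × 10⁻¹² = 1.953 × 10²⁵ m/s²

1.953 × 10²⁵ m/s²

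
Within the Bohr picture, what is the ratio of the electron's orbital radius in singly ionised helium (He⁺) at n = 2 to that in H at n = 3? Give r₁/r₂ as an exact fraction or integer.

2/9

r ∝ Z^-1 · n^2
r₁/r₂ = (2/1)^-1 · (2/3)^2 = 2/9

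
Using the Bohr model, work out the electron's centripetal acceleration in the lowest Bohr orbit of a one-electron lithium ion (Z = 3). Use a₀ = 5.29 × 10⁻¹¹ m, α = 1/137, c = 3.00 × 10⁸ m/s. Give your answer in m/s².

r = n²a₀/Z = 1.76 × 10⁻¹¹ m, v = Zαc/n = 6.57 × 10⁶ m/s
a = v²/r = (6.57 × 10⁶)² / 1.76 × 10⁻¹¹ = 2.45 × 10²⁴ m/s²

2.45 × 10²⁴ m/s²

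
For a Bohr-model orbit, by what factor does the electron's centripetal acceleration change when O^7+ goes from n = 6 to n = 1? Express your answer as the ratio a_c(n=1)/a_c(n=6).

1296

a_c ∝ Z^3 · n^-4; with Z fixed, a_c ∝ n^-4.
a_c(n=1)/a_c(n=6) = (1/6)^-4 = 1296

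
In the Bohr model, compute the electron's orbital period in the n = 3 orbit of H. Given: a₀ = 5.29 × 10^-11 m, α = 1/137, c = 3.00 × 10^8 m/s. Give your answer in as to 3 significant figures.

4100 as

r = n²a₀/Z = 3²·5.29 × 10^-11/1 = 4.76 × 10^-10 m
v = Zαc/n = 1·0.00730·3.00 × 10^8/3 = 7.30 × 10^5 m/s
T = 2πr/v = 4.10 × 10^-15 s = 4100 as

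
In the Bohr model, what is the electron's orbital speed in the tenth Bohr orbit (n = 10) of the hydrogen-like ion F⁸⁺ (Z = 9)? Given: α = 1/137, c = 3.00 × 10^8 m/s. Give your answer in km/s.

v_n = Zαc/n = 9 × 0.00730 × 3.00 × 10^8 / 10
    = 1970 km/s

1970 km/s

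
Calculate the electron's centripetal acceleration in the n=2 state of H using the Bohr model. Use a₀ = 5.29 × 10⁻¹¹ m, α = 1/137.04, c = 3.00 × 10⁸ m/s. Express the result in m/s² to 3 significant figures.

r = n²a₀/Z = 2.12 × 10⁻¹⁰ m, v = Zαc/n = 1.09 × 10⁶ m/s
a = v²/r = (1.09 × 10⁶)² / 2.12 × 10⁻¹⁰ = 5.66 × 10²¹ m/s²

5.66 × 10²¹ m/s²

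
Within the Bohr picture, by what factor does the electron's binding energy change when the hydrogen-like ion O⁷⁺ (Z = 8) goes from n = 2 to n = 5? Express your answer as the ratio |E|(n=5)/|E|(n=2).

|E| ∝ Z^2 · n^-2; with Z fixed, |E| ∝ n^-2.
|E|(n=5)/|E|(n=2) = (5/2)^-2 = 4/25

4/25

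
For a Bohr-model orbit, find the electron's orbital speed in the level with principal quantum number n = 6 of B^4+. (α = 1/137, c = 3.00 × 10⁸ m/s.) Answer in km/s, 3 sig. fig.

v_n = Zαc/n = 5 × 0.00730 × 3.00 × 10⁸ / 6
    = 1820 km/s

1820 km/s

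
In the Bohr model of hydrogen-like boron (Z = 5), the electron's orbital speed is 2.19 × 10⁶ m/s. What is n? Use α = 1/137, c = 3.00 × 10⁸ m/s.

v_n = Zαc/n ⇒ n = Zαc/v = 5 × 0.00730 × 3.00 × 10⁸ / 2.19 × 10⁶ ≈ 5.00
n = 5

5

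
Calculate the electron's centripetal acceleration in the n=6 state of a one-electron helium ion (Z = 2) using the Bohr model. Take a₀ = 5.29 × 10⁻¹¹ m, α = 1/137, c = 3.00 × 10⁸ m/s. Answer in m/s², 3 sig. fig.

r = n²a₀/Z = 9.52 × 10⁻¹⁰ m, v = Zαc/n = 7.30 × 10⁵ m/s
a = v²/r = (7.30 × 10⁵)² / 9.52 × 10⁻¹⁰ = 5.60 × 10²⁰ m/s²

5.60 × 10²⁰ m/s²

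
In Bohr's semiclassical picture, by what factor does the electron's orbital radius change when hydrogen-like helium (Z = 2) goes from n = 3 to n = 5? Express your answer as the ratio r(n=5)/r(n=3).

r ∝ Z^-1 · n^2; with Z fixed, r ∝ n^2.
r(n=5)/r(n=3) = (5/3)^2 = 25/9

25/9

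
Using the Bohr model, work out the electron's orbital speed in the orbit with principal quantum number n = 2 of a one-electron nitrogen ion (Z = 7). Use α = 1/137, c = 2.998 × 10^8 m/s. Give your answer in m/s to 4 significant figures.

v_n = Zαc/n = 7 × 0.007299 × 2.998 × 10^8 / 2
    = 7.659 × 10^6 m/s

7.659 × 10^6 m/s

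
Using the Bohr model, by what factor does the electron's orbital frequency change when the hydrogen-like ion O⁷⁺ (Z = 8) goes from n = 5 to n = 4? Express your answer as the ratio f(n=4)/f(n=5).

125/64

f ∝ Z^2 · n^-3; with Z fixed, f ∝ n^-3.
f(n=4)/f(n=5) = (4/5)^-3 = 125/64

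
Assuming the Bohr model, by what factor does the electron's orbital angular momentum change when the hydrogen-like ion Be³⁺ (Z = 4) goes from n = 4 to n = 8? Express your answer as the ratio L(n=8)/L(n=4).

L = nℏ depends only on n, so L ∝ n.
L(n=8)/L(n=4) = (8/4)^1 = 2

2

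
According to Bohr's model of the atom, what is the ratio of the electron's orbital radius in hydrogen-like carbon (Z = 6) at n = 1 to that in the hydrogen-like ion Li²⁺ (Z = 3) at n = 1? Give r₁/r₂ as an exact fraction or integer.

r ∝ Z^-1 · n^2
r₁/r₂ = (6/3)^-1 · (1/1)^2 = 1/2

1/2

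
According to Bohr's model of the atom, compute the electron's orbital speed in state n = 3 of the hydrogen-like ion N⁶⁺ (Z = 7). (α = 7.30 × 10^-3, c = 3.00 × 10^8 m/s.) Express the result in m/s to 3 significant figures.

v_n = Zαc/n = 7 × 0.00730 × 3.00 × 10^8 / 3
    = 5.11 × 10^6 m/s

5.11 × 10^6 m/s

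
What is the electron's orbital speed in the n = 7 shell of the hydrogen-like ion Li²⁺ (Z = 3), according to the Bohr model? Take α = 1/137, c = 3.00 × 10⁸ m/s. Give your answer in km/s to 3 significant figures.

938 km/s

v_n = Zαc/n = 3 × 0.00730 × 3.00 × 10⁸ / 7
    = 938 km/s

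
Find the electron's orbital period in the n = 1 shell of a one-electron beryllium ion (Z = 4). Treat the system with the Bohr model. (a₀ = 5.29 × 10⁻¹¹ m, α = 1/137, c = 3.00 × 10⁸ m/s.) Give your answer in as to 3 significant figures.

9.49 as

r = n²a₀/Z = 1²·5.29 × 10⁻¹¹/4 = 1.32 × 10⁻¹¹ m
v = Zαc/n = 4·0.00730·3.00 × 10⁸/1 = 8.76 × 10⁶ m/s
T = 2πr/v = 9.49 × 10⁻¹⁸ s = 9.49 as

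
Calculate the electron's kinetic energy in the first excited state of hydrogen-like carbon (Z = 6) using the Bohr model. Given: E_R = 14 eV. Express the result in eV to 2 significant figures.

130 eV

For a Coulomb orbit the virial theorem gives K = −E_n.
E_n = −E_R·Z²/n², so K = E_R·Z²/n² = 14 × 6²/2² = 130 eV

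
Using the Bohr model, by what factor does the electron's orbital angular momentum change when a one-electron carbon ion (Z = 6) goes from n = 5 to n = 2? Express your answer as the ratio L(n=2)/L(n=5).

2/5

L = nℏ depends only on n, so L ∝ n.
L(n=2)/L(n=5) = (2/5)^1 = 2/5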